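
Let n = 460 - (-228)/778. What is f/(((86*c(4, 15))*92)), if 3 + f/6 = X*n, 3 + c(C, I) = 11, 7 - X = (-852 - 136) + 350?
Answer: 346465989/12311072 ≈ 28.143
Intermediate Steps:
X = 645 (X = 7 - ((-852 - 136) + 350) = 7 - (-988 + 350) = 7 - 1*(-638) = 7 + 638 = 645)
c(C, I) = 8 (c(C, I) = -3 + 11 = 8)
n = 179054/389 (n = 460 - (-228)/778 = 460 - 1*(-114/389) = 460 + 114/389 = 179054/389 ≈ 460.29)
f = 692931978/389 (f = -18 + 6*(645*(179054/389)) = -18 + 6*(115489830/389) = -18 + 692938980/389 = 692931978/389 ≈ 1.7813e+6)
f/(((86*c(4, 15))*92)) = 692931978/(389*(((86*8)*92))) = 692931978/(389*((688*92))) = (692931978/389)/63296 = (692931978/389)*(1/63296) = 346465989/12311072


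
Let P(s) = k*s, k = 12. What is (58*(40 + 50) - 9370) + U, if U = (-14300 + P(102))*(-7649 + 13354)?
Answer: -74602730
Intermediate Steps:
P(s) = 12*s
U = -74598580 (U = (-14300 + 12*102)*(-7649 + 13354) = (-14300 + 1224)*5705 = -13076*5705 = -74598580)
(58*(40 + 50) - 9370) + U = (58*(40 + 50) - 9370) - 74598580 = (58*90 - 9370) - 74598580 = (5220 - 9370) - 74598580 = -4150 - 74598580 = -74602730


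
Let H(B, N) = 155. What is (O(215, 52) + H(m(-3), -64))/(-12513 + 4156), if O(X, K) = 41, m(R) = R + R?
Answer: -196/8357 ≈ -0.023453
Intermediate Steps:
m(R) = 2*R
(O(215, 52) + H(m(-3), -64))/(-12513 + 4156) = (41 + 155)/(-12513 + 4156) = 196/(-8357) = 196*(-1/8357) = -196/8357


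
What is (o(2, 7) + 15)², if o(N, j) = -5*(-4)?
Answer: 1225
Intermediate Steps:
o(N, j) = 20
(o(2, 7) + 15)² = (20 + 15)² = 35² = 1225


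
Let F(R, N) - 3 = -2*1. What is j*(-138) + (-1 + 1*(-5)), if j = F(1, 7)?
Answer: -144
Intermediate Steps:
F(R, N) = 1 (F(R, N) = 3 - 2*1 = 3 - 2 = 1)
j = 1
j*(-138) + (-1 + 1*(-5)) = 1*(-138) + (-1 + 1*(-5)) = -138 + (-1 - 5) = -138 - 6 = -144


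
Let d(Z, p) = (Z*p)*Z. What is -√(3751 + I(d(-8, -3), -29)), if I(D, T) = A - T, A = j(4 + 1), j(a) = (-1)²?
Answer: -√3781 ≈ -61.490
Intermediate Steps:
j(a) = 1
A = 1
d(Z, p) = p*Z²
I(D, T) = 1 - T
-√(3751 + I(d(-8, -3), -29)) = -√(3751 + (1 - 1*(-29))) = -√(3751 + (1 + 29)) = -√(3751 + 30) = -√3781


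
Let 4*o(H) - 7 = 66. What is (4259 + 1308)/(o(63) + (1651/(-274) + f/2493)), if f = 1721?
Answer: 7605434988/17643715 ≈ 431.06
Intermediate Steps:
o(H) = 73/4 (o(H) = 7/4 + (¼)*66 = 7/4 + 33/2 = 73/4)
(4259 + 1308)/(o(63) + (1651/(-274) + f/2493)) = (4259 + 1308)/(73/4 + (1651/(-274) + 1721/2493)) = 5567/(73/4 + (1651*(-1/274) + 1721*(1/2493))) = 5567/(73/4 + (-1651/274 + 1721/2493)) = 5567/(73/4 - 3644389/683082) = 5567/(17643715/1366164) = 5567*(1366164/17643715) = 7605434988/17643715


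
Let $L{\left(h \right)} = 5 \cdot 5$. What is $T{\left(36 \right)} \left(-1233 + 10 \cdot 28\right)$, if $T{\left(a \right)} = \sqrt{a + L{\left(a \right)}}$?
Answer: $- 953 \sqrt{61} \approx -7443.2$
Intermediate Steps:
$L{\left(h \right)} = 25$
$T{\left(a \right)} = \sqrt{25 + a}$ ($T{\left(a \right)} = \sqrt{a + 25} = \sqrt{25 + a}$)
$T{\left(36 \right)} \left(-1233 + 10 \cdot 28\right) = \sqrt{25 + 36} \left(-1233 + 10 \cdot 28\right) = \sqrt{61} \left(-1233 + 280\right) = \sqrt{61} \left(-953\right) = - 953 \sqrt{61}$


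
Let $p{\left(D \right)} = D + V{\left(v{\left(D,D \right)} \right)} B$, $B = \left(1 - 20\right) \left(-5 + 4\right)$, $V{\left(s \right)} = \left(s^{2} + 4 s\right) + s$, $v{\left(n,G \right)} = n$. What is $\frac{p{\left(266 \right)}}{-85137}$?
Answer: $- \frac{1369900}{85137} \approx -16.091$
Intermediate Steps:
$V{\left(s \right)} = s^{2} + 5 s$
$B = 19$ ($B = \left(1 - 20\right) \left(-1\right) = \left(-19\right) \left(-1\right) = 19$)
$p{\left(D \right)} = D + 19 D \left(5 + D\right)$ ($p{\left(D \right)} = D + D \left(5 + D\right) 19 = D + 19 D \left(5 + D\right)$)
$\frac{p{\left(266 \right)}}{-85137} = \frac{266 \left(96 + 19 \cdot 266\right)}{-85137} = 266 \left(96 + 5054\right) \left(- \frac{1}{85137}\right) = 266 \cdot 5150 \left(- \frac{1}{85137}\right) = 1369900 \left(- \frac{1}{85137}\right) = - \frac{1369900}{85137}$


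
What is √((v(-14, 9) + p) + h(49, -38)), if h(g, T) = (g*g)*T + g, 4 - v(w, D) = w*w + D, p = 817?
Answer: I*√90573 ≈ 300.95*I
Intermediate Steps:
v(w, D) = 4 - D - w² (v(w, D) = 4 - (w*w + D) = 4 - (w² + D) = 4 - (D + w²) = 4 + (-D - w²) = 4 - D - w²)
h(g, T) = g + T*g² (h(g, T) = g²*T + g = T*g² + g = g + T*g²)
√((v(-14, 9) + p) + h(49, -38)) = √(((4 - 1*9 - 1*(-14)²) + 817) + 49*(1 - 38*49)) = √(((4 - 9 - 1*196) + 817) + 49*(1 - 1862)) = √(((4 - 9 - 196) + 817) + 49*(-1861)) = √((-201 + 817) - 91189) = √(616 - 91189) = √(-90573) = I*√90573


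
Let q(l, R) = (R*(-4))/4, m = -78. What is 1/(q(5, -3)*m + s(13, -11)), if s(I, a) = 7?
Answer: -1/227 ≈ -0.0044053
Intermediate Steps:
q(l, R) = -R (q(l, R) = -4*R*(¼) = -R)
1/(q(5, -3)*m + s(13, -11)) = 1/(-1*(-3)*(-78) + 7) = 1/(3*(-78) + 7) = 1/(-234 + 7) = 1/(-227) = -1/227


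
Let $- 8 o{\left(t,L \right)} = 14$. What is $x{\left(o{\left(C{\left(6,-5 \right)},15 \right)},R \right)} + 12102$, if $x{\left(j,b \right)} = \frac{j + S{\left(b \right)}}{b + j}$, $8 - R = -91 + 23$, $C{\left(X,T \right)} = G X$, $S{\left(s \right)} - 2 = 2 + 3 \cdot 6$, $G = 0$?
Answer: $\frac{133125}{11} \approx 12102.0$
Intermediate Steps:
$S{\left(s \right)} = 22$ ($S{\left(s \right)} = 2 + \left(2 + 3 \cdot 6\right) = 2 + \left(2 + 18\right) = 2 + 20 = 22$)
$C{\left(X,T \right)} = 0$ ($C{\left(X,T \right)} = 0 X = 0$)
$R = 76$ ($R = 8 - \left(-91 + 23\right) = 8 - -68 = 8 + 68 = 76$)
$o{\left(t,L \right)} = - \frac{7}{4}$ ($o{\left(t,L \right)} = \left(- \frac{1}{8}\right) 14 = - \frac{7}{4}$)
$x{\left(j,b \right)} = \frac{22 + j}{b + j}$ ($x{\left(j,b \right)} = \frac{j + 22}{b + j} = \frac{22 + j}{b + j}$)
$x{\left(o{\left(C{\left(6,-5 \right)},15 \right)},R \right)} + 12102 = \frac{22 - \frac{7}{4}}{76 - \frac{7}{4}} + 12102 = \frac{1}{\frac{297}{4}} \cdot \frac{81}{4} + 12102 = \frac{4}{297} \cdot \frac{81}{4} + 12102 = \frac{3}{11} + 12102 = \frac{133125}{11}$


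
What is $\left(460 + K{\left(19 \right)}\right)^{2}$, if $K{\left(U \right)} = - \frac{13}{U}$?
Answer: $\frac{76160529}{361} \approx 2.1097 \cdot 10^{5}$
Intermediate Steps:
$\left(460 + K{\left(19 \right)}\right)^{2} = \left(460 - \frac{13}{19}\right)^{2} = \left(\frac{8727}{19}\right)^{2} = \frac{76160529}{361}$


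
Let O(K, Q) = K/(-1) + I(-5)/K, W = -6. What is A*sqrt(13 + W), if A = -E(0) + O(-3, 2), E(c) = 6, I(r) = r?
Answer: -4*sqrt(7)/3 ≈ -3.5277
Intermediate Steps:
O(K, Q) = -K - 5/K (O(K, Q) = K/(-1) - 5/K = K*(-1) - 5/K = -K - 5/K)
A = -4/3 (A = -1*6 + (-1*(-3) - 5/(-3)) = -6 + (3 - 5*(-1/3)) = -6 + (3 + 5/3) = -6 + 14/3 = -4/3 ≈ -1.3333)
A*sqrt(13 + W) = -4*sqrt(13 - 6)/3 = -4*sqrt(7)/3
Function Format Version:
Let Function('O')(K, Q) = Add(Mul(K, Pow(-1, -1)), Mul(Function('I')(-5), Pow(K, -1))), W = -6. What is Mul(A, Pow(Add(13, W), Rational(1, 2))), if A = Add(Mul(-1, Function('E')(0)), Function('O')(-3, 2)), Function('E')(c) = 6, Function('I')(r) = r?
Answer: Mul(Rational(-4, 3), Pow(7, Rational(1, 2))) ≈ -3.5277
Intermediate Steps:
Function('O')(K, Q) = Add(Mul(-1, K), Mul(-5, Pow(K, -1))) (Function('O')(K, Q) = Add(Mul(K, Pow(-1, -1)), Mul(-5, Pow(K, -1))) = Add(Mul(K, -1), Mul(-5, Pow(K, -1))) = Add(Mul(-1, K), Mul(-5, Pow(K, -1))))
A = Rational(-4, 3) (A = Add(Mul(-1, 6), Add(Mul(-1, -3), Mul(-5, Pow(-3, -1)))) = Add(-6, Add(3, Mul(-5, Rational(-1, 3)))) = Add(-6, Add(3, Rational(5, 3))) = Add(-6, Rational(14, 3)) = Rational(-4, 3) ≈ -1.3333)
Mul(A, Pow(Add(13, W), Rational(1, 2))) = Mul(Rational(-4, 3), Pow(Add(13, -6), Rational(1, 2))) = Mul(Rational(-4, 3), Pow(7, Rational(1, 2)))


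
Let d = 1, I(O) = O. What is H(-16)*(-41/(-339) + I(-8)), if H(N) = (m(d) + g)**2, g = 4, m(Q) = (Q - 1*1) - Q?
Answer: -8013/113 ≈ -70.911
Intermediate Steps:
m(Q) = -1 (m(Q) = (Q - 1) - Q = (-1 + Q) - Q = -1)
H(N) = 9 (H(N) = (-1 + 4)**2 = 3**2 = 9)
H(-16)*(-41/(-339) + I(-8)) = 9*(-41/(-339) - 8) = 9*(-41*(-1/339) - 8) = 9*(41/339 - 8) = 9*(-2671/339) = -8013/113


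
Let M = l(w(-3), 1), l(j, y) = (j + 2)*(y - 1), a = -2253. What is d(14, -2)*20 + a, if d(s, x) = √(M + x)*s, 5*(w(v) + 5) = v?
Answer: -2253 + 280*I*√2 ≈ -2253.0 + 395.98*I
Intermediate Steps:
w(v) = -5 + v/5
l(j, y) = (-1 + y)*(2 + j) (l(j, y) = (2 + j)*(-1 + y) = (-1 + y)*(2 + j))
M = 0 (M = -2 - (-5 + (⅕)*(-3)) + 2*1 + (-5 + (⅕)*(-3))*1 = -2 - (-5 - ⅗) + 2 + (-5 - ⅗)*1 = -2 - 1*(-28/5) + 2 - 28/5*1 = -2 + 28/5 + 2 - 28/5 = 0)
d(s, x) = s*√x (d(s, x) = √(0 + x)*s = √x*s = s*√x)
d(14, -2)*20 + a = (14*√(-2))*20 - 2253 = (14*(I*√2))*20 - 2253 = (14*I*√2)*20 - 2253 = 280*I*√2 - 2253 = -2253 + 280*I*√2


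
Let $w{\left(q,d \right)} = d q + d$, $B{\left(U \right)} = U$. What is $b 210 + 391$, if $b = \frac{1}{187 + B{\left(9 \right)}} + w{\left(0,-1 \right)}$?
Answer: $\frac{2549}{14} \approx 182.07$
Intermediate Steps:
$w{\left(q,d \right)} = d + d q$
$b = - \frac{195}{196}$ ($b = \frac{1}{187 + 9} - \left(1 + 0\right) = \frac{1}{196} - 1 = - \frac{195}{196} \approx -0.9949$)
$b 210 + 391 = \left(- \frac{195}{196}\right) 210 + 391 = - \frac{2925}{14} + 391 = \frac{2549}{14}$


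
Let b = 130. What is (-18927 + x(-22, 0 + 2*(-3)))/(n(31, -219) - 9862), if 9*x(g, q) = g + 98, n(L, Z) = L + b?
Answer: 170267/87309 ≈ 1.9502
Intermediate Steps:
n(L, Z) = 130 + L (n(L, Z) = L + 130 = 130 + L)
x(g, q) = 98/9 + g/9 (x(g, q) = (g + 98)/9 = (98 + g)/9 = 98/9 + g/9)
(-18927 + x(-22, 0 + 2*(-3)))/(n(31, -219) - 9862) = (-18927 + (98/9 + (1/9)*(-22)))/((130 + 31) - 9862) = (-18927 + (98/9 - 22/9))/(161 - 9862) = (-18927 + 76/9)/(-9701) = -170267/9*(-1/9701) = 170267/87309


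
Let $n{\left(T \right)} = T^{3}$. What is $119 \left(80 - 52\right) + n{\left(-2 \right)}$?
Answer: $3324$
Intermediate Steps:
$119 \left(80 - 52\right) + n{\left(-2 \right)} = 119 \left(80 - 52\right) + \left(-2\right)^{3} = 119 \cdot 28 - 8 = 3332 - 8 = 3324$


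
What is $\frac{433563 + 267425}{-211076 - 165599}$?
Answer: $- \frac{700988}{376675} \approx -1.861$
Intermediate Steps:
$\frac{433563 + 267425}{-211076 - 165599} = \frac{700988}{-376675} = 700988 \left(- \frac{1}{376675}\right) = - \frac{700988}{376675}$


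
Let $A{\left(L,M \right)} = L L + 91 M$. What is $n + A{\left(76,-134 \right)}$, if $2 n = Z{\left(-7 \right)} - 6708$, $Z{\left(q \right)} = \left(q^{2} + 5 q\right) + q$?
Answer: $- \frac{19537}{2} \approx -9768.5$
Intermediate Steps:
$Z{\left(q \right)} = q^{2} + 6 q$
$A{\left(L,M \right)} = L^{2} + 91 M$
$n = - \frac{6701}{2}$ ($n = \frac{- 7 \left(6 - 7\right) - 6708}{2} = \frac{\left(-7\right) \left(-1\right) - 6708}{2} = \frac{7 - 6708}{2} = \frac{1}{2} \left(-6701\right) = - \frac{6701}{2} \approx -3350.5$)
$n + A{\left(76,-134 \right)} = - \frac{6701}{2} + \left(76^{2} + 91 \left(-134\right)\right) = - \frac{6701}{2} + \left(5776 - 12194\right) = - \frac{6701}{2} - 6418 = - \frac{19537}{2}$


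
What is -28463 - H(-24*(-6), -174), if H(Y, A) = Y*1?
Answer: -28607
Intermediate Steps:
H(Y, A) = Y
-28463 - H(-24*(-6), -174) = -28463 - (-24)*(-6) = -28463 - 1*144 = -28463 - 144 = -28607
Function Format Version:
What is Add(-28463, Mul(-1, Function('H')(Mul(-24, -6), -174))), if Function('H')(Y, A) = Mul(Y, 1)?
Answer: -28607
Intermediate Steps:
Function('H')(Y, A) = Y
Add(-28463, Mul(-1, Function('H')(Mul(-24, -6), -174))) = Add(-28463, Mul(-1, Mul(-24, -6))) = Add(-28463, Mul(-1, 144)) = Add(-28463, -144) = -28607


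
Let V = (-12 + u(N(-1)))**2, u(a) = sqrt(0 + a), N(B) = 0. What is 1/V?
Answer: 1/144 ≈ 0.0069444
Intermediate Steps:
u(a) = sqrt(a)
V = 144 (V = (-12 + sqrt(0))**2 = (-12 + 0)**2 = (-12)**2 = 144)
1/V = 1/144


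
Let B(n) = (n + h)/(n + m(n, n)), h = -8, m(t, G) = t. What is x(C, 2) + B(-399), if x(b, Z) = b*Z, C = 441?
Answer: 704243/798 ≈ 882.51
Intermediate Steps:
x(b, Z) = Z*b
B(n) = (-8 + n)/(2*n) (B(n) = (n - 8)/(n + n) = (-8 + n)/((2*n)) = (-8 + n)*(1/(2*n)) = (-8 + n)/(2*n))
x(C, 2) + B(-399) = 2*441 + (½)*(-8 - 399)/(-399) = 882 + (½)*(-1/399)*(-407) = 882 + 407/798 = 704243/798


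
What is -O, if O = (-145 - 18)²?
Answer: -26569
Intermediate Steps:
O = 26569 (O = (-163)² = 26569)
-O = -1*26569 = -26569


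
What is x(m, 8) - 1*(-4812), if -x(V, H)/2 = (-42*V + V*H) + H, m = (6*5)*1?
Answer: 6836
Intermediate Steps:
m = 30 (m = 30*1 = 30)
x(V, H) = -2*H + 84*V - 2*H*V (x(V, H) = -2*((-42*V + V*H) + H) = -2*((-42*V + H*V) + H) = -2*(H - 42*V + H*V) = -2*H + 84*V - 2*H*V)
x(m, 8) - 1*(-4812) = (-2*8 + 84*30 - 2*8*30) - 1*(-4812) = (-16 + 2520 - 480) + 4812 = 2024 + 4812 = 6836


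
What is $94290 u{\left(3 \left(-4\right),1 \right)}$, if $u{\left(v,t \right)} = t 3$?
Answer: $282870$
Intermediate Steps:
$u{\left(v,t \right)} = 3 t$
$94290 u{\left(3 \left(-4\right),1 \right)} = 94290 \cdot 3 \cdot 1 = 94290 \cdot 3 = 282870$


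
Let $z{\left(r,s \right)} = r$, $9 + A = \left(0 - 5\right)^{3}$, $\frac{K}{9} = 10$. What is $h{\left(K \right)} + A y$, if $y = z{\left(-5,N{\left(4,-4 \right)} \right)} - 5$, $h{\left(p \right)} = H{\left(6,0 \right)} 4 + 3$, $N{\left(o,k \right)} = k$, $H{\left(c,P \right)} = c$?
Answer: $1367$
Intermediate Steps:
$K = 90$ ($K = 9 \cdot 10 = 90$)
$h{\left(p \right)} = 27$ ($h{\left(p \right)} = 6 \cdot 4 + 3 = 24 + 3 = 27$)
$A = -134$ ($A = -9 + \left(0 - 5\right)^{3} = -9 + \left(-5\right)^{3} = -9 - 125 = -134$)
$y = -10$ ($y = -5 - 5 = -10$)
$h{\left(K \right)} + A y = 27 - -1340 = 27 + 1340 = 1367$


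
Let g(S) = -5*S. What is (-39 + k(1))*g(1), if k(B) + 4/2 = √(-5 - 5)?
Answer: 205 - 5*I*√10 ≈ 205.0 - 15.811*I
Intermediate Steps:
k(B) = -2 + I*√10 (k(B) = -2 + √(-5 - 5) = -2 + √(-10) = -2 + I*√10)
(-39 + k(1))*g(1) = (-39 + (-2 + I*√10))*(-5*1) = (-41 + I*√10)*(-5) = 205 - 5*I*√10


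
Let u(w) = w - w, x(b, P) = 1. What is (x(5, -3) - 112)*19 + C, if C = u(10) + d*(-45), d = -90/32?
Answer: -31719/16 ≈ -1982.4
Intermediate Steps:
u(w) = 0
d = -45/16 (d = -90*1/32 = -45/16 ≈ -2.8125)
C = 2025/16 (C = 0 - 45/16*(-45) = 0 + 2025/16 = 2025/16 ≈ 126.56)
(x(5, -3) - 112)*19 + C = (1 - 112)*19 + 2025/16 = -111*19 + 2025/16 = -2109 + 2025/16 = -31719/16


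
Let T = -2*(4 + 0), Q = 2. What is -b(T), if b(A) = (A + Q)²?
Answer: -36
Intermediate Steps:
T = -8 (T = -2*4 = -8)
b(A) = (2 + A)² (b(A) = (A + 2)² = (2 + A)²)
-b(T) = -(2 - 8)² = -1*(-6)² = -1*36 = -36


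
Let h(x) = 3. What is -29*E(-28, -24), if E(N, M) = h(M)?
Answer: -87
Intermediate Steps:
E(N, M) = 3
-29*E(-28, -24) = -29*3 = -87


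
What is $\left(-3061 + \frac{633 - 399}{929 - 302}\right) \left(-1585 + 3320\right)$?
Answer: $- \frac{1109829185}{209} \approx -5.3102 \cdot 10^{6}$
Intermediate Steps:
$\left(-3061 + \frac{633 - 399}{929 - 302}\right) \left(-1585 + 3320\right) = \left(-3061 + \frac{234}{627}\right) 1735 = \left(-3061 + 234 \cdot \frac{1}{627}\right) 1735 = \left(-3061 + \frac{78}{209}\right) 1735 = \left(- \frac{639671}{209}\right) 1735 = - \frac{1109829185}{209}$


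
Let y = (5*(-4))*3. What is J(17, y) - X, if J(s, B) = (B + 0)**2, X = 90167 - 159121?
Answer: 72554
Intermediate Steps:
y = -60 (y = -20*3 = -60)
X = -68954
J(s, B) = B**2
J(17, y) - X = (-60)**2 - 1*(-68954) = 3600 + 68954 = 72554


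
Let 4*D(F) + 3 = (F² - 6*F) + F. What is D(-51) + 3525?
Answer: 16953/4 ≈ 4238.3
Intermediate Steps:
D(F) = -¾ - 5*F/4 + F²/4 (D(F) = -¾ + ((F² - 6*F) + F)/4 = -¾ + (F² - 5*F)/4 = -¾ + (-5*F/4 + F²/4) = -¾ - 5*F/4 + F²/4)
D(-51) + 3525 = (-¾ - 5/4*(-51) + (¼)*(-51)²) + 3525 = (-¾ + 255/4 + (¼)*2601) + 3525 = (-¾ + 255/4 + 2601/4) + 3525 = 2853/4 + 3525 = 16953/4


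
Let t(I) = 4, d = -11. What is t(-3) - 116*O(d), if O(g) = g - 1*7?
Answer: 2092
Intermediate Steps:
O(g) = -7 + g (O(g) = g - 7 = -7 + g)
t(-3) - 116*O(d) = 4 - 116*(-7 - 11) = 4 - 116*(-18) = 4 + 2088 = 2092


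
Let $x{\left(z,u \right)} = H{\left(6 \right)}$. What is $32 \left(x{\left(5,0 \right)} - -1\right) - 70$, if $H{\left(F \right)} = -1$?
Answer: $-70$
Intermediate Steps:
$x{\left(z,u \right)} = -1$
$32 \left(x{\left(5,0 \right)} - -1\right) - 70 = 32 \left(-1 - -1\right) - 70 = 32 \left(-1 + 1\right) - 70 = 32 \cdot 0 - 70 = 0 - 70 = -70$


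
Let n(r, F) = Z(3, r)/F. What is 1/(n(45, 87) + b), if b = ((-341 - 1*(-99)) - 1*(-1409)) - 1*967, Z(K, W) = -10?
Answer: 87/17390 ≈ 0.0050029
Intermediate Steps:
b = 200 (b = ((-341 + 99) + 1409) - 967 = (-242 + 1409) - 967 = 1167 - 967 = 200)
n(r, F) = -10/F
1/(n(45, 87) + b) = 1/(-10/87 + 200) = 1/(17390/87) = 87/17390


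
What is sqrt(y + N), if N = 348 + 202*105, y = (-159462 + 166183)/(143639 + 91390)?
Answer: sqrt(1190835983300187)/235029 ≈ 146.83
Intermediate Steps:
y = 6721/235029 ≈ 0.028596
N = 21558 (N = 348 + 21210 = 21558)
sqrt(y + N) = sqrt(6721/235029 + 21558) = sqrt(5066761903/235029) = sqrt(1190835983300187)/235029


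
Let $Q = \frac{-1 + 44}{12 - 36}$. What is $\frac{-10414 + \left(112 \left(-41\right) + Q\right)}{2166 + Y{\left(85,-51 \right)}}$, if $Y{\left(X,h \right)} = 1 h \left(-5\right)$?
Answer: $- \frac{360187}{58104} \approx -6.199$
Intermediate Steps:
$Y{\left(X,h \right)} = - 5 h$ ($Y{\left(X,h \right)} = h \left(-5\right) = - 5 h$)
$Q = - \frac{43}{24}$ ($Q = \frac{43}{12 - 36} = \frac{43}{-24} = 43 \left(- \frac{1}{24}\right) = - \frac{43}{24} \approx -1.7917$)
$\frac{-10414 + \left(112 \left(-41\right) + Q\right)}{2166 + Y{\left(85,-51 \right)}} = \frac{-10414 + \left(112 \left(-41\right) - \frac{43}{24}\right)}{2166 - -255} = \frac{-10414 - \frac{110251}{24}}{2166 + 255} = \frac{-10414 - \frac{110251}{24}}{2421} = \left(- \frac{360187}{24}\right) \frac{1}{2421} = - \frac{360187}{58104}$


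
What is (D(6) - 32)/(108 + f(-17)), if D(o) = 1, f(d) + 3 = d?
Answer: -31/88 ≈ -0.35227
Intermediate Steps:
f(d) = -3 + d
(D(6) - 32)/(108 + f(-17)) = (1 - 32)/(108 + (-3 - 17)) = -31/(108 - 20) = -31/88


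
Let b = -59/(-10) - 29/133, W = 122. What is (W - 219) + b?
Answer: -121453/1330 ≈ -91.318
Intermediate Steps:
b = 7557/1330 (b = -59*(-1/10) - 29*1/133 = 59/10 - 29/133 = 7557/1330 ≈ 5.6820)
(W - 219) + b = (122 - 219) + 7557/1330 = -97 + 7557/1330 = -121453/1330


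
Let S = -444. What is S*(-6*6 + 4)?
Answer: 14208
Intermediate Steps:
S*(-6*6 + 4) = -444*(-6*6 + 4) = -444*(-36 + 4) = -444*(-32) = 14208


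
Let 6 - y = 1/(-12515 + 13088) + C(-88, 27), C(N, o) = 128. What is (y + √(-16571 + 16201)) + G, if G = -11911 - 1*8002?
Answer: -11480056/573 + I*√370 ≈ -20035.0 + 19.235*I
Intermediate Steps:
y = -69907/573 (y = 6 - (1/(-12515 + 13088) + 128) = 6 - (1/573 + 128) = 6 - 1*73345/573 = 6 - 73345/573 = -69907/573 ≈ -122.00)
G = -19913 (G = -11911 - 8002 = -19913)
(y + √(-16571 + 16201)) + G = (-69907/573 + √(-16571 + 16201)) - 19913 = (-69907/573 + √(-370)) - 19913 = (-69907/573 + I*√370) - 19913 = -11480056/573 + I*√370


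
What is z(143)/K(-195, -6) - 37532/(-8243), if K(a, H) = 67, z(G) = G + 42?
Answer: 4039599/552281 ≈ 7.3144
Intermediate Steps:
z(G) = 42 + G
z(143)/K(-195, -6) - 37532/(-8243) = (42 + 143)/67 - 37532/(-8243) = 185*(1/67) - 37532*(-1/8243) = 185/67 + 37532/8243 = 4039599/552281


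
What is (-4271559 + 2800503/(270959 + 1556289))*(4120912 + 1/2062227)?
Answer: -22110181267581811780939075/1256066720432 ≈ -1.7603e+13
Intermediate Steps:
(-4271559 + 2800503/(270959 + 1556289))*(4120912 + 1/2062227) = (-4271559 + 2800503/1827248)*(4120912 + 1/2062227) = (-4271559 + 2800503*(1/1827248))*(8498255991025/2062227) = (-4271559 + 2800503/1827248)*(8498255991025/2062227) = -7805194839129/1827248*8498255991025/2062227 = -22110181267581811780939075/1256066720432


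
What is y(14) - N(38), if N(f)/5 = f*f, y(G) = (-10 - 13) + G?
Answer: -7229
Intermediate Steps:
y(G) = -23 + G
N(f) = 5*f² (N(f) = 5*(f*f) = 5*f²)
y(14) - N(38) = (-23 + 14) - 5*38² = -9 - 5*1444 = -9 - 1*7220 = -9 - 7220 = -7229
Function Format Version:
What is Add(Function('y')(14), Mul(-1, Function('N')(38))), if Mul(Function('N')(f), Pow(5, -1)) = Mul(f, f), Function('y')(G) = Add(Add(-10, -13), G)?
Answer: -7229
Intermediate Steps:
Function('y')(G) = Add(-23, G)
Function('N')(f) = Mul(5, Pow(f, 2)) (Function('N')(f) = Mul(5, Mul(f, f)) = Mul(5, Pow(f, 2)))
Add(Function('y')(14), Mul(-1, Function('N')(38))) = Add(Add(-23, 14), Mul(-1, Mul(5, Pow(38, 2)))) = Add(-9, Mul(-1, Mul(5, 1444))) = Add(-9, Mul(-1, 7220)) = Add(-9, -7220) = -7229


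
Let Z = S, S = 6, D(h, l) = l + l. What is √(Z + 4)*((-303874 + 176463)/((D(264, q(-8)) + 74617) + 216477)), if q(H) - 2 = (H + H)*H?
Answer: -127411*√10/291354 ≈ -1.3829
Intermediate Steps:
q(H) = 2 + 2*H² (q(H) = 2 + (H + H)*H = 2 + (2*H)*H = 2 + 2*H²)
D(h, l) = 2*l
Z = 6
√(Z + 4)*((-303874 + 176463)/((D(264, q(-8)) + 74617) + 216477)) = √(6 + 4)*((-303874 + 176463)/((2*(2 + 2*(-8)²) + 74617) + 216477)) = √10*(-127411/((2*(2 + 2*64) + 74617) + 216477)) = √10*(-127411/((2*(2 + 128) + 74617) + 216477)) = √10*(-127411/((2*130 + 74617) + 216477)) = √10*(-127411/((260 + 74617) + 216477)) = √10*(-127411/(74877 + 216477)) = √10*(-127411/291354) = -127411*√10/291354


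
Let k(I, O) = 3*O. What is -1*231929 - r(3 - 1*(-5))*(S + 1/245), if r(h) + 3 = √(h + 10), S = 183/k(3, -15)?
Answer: -56825591/245 + 2986*√2/245 ≈ -2.3192e+5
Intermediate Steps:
S = -61/15 (S = 183/((3*(-15))) = 183/(-45) = 183*(-1/45) = -61/15 ≈ -4.0667)
r(h) = -3 + √(10 + h) (r(h) = -3 + √(h + 10) = -3 + √(10 + h))
-1*231929 - r(3 - 1*(-5))*(S + 1/245) = -1*231929 - (-3 + √(10 + (3 - 1*(-5))))*(-61/15 + 1/245) = -231929 - (-3 + √(10 + (3 + 5)))*(-61/15 + 1/245) = -231929 - (-3 + √(10 + 8))*(-2986)/735 = -231929 - (-3 + √18)*(-2986)/735 = -231929 - (-3 + 3*√2)*(-2986)/735 = -231929 - (2986/245 - 2986*√2/245) = -231929 + (-2986/245 + 2986*√2/245) = -56825591/245 + 2986*√2/245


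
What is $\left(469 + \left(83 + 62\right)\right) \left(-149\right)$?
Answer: $-91486$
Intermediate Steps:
$\left(469 + \left(83 + 62\right)\right) \left(-149\right) = \left(469 + 145\right) \left(-149\right) = 614 \left(-149\right) = -91486$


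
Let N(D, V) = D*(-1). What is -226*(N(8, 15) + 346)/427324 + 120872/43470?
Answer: 6041365021/2321971785 ≈ 2.6018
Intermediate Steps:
N(D, V) = -D
-226*(N(8, 15) + 346)/427324 + 120872/43470 = -226*(-1*8 + 346)/427324 + 120872/43470 = -226*(-8 + 346)*(1/427324) + 120872*(1/43470) = -226*338*(1/427324) + 60436/21735 = -76388*1/427324 + 60436/21735 = -19097/106831 + 60436/21735 = 6041365021/2321971785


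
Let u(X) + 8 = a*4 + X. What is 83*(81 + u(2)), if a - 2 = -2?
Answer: 6225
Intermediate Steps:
a = 0 (a = 2 - 2 = 0)
u(X) = -8 + X (u(X) = -8 + (0*4 + X) = -8 + (0 + X) = -8 + X)
83*(81 + u(2)) = 83*(81 + (-8 + 2)) = 83*(81 - 6) = 83*75 = 6225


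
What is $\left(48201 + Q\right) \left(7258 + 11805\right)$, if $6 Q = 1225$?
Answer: $\frac{5536486153}{6} \approx 9.2275 \cdot 10^{8}$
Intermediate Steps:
$Q = \frac{1225}{6}$ ($Q = \frac{1}{6} \cdot 1225 = \frac{1225}{6} \approx 204.17$)
$\left(48201 + Q\right) \left(7258 + 11805\right) = \left(48201 + \frac{1225}{6}\right) \left(7258 + 11805\right) = \frac{290431}{6} \cdot 19063 = \frac{5536486153}{6}$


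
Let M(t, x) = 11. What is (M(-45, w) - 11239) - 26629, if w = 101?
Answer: -37857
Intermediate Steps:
(M(-45, w) - 11239) - 26629 = (11 - 11239) - 26629 = -11228 - 26629 = -37857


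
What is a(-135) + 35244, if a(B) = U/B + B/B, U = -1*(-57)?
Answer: 1586006/45 ≈ 35245.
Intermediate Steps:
U = 57
a(B) = 1 + 57/B (a(B) = 57/B + B/B = 57/B + 1 = 1 + 57/B)
a(-135) + 35244 = (57 - 135)/(-135) + 35244 = -1/135*(-78) + 35244 = 26/45 + 35244 = 1586006/45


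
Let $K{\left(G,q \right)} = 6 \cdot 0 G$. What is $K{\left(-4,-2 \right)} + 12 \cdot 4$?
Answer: $48$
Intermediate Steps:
$K{\left(G,q \right)} = 0$ ($K{\left(G,q \right)} = 0 G = 0$)
$K{\left(-4,-2 \right)} + 12 \cdot 4 = 0 + 12 \cdot 4 = 0 + 48 = 48$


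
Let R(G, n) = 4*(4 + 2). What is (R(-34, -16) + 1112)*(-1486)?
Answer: -1688096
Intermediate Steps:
R(G, n) = 24 (R(G, n) = 4*6 = 24)
(R(-34, -16) + 1112)*(-1486) = (24 + 1112)*(-1486) = 1136*(-1486) = -1688096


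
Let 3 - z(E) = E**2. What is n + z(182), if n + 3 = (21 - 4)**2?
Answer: -32835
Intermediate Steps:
z(E) = 3 - E**2
n = 286 (n = -3 + (21 - 4)**2 = -3 + 17**2 = -3 + 289 = 286)
n + z(182) = 286 + (3 - 1*182**2) = 286 + (3 - 1*33124) = 286 + (3 - 33124) = 286 - 33121 = -32835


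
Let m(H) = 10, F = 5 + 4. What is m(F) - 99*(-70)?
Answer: 6940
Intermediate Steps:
F = 9
m(F) - 99*(-70) = 10 - 99*(-70) = 10 + 6930 = 6940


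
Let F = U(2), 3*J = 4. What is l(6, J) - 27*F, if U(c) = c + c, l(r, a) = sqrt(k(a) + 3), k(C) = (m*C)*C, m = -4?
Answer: -108 + I*sqrt(37)/3 ≈ -108.0 + 2.0276*I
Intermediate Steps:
k(C) = -4*C**2 (k(C) = (-4*C)*C = -4*C**2)
J = 4/3 (J = (1/3)*4 = 4/3 ≈ 1.3333)
l(r, a) = sqrt(3 - 4*a**2) (l(r, a) = sqrt(-4*a**2 + 3) = sqrt(3 - 4*a**2))
U(c) = 2*c
F = 4 (F = 2*2 = 4)
l(6, J) - 27*F = sqrt(3 - 4*(4/3)**2) - 27*4 = sqrt(3 - 4*16/9) - 108 = sqrt(3 - 64/9) - 108 = sqrt(-37/9) - 108 = I*sqrt(37)/3 - 108 = -108 + I*sqrt(37)/3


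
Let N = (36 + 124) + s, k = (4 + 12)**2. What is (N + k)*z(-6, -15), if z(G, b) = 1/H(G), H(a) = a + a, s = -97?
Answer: -319/12 ≈ -26.583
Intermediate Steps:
H(a) = 2*a
k = 256 (k = 16**2 = 256)
z(G, b) = 1/(2*G)
N = 63 (N = (36 + 124) - 97 = 160 - 97 = 63)
(N + k)*z(-6, -15) = (63 + 256)*((1/2)/(-6)) = 319*((1/2)*(-1/6)) = 319*(-1/12) = -319/12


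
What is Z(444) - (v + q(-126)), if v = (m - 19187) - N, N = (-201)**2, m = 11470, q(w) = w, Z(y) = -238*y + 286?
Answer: -57142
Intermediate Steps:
Z(y) = 286 - 238*y
N = 40401
v = -48118 (v = (11470 - 19187) - 1*40401 = -7717 - 40401 = -48118)
Z(444) - (v + q(-126)) = (286 - 238*444) - (-48118 - 126) = (286 - 105672) - 1*(-48244) = -105386 + 48244 = -57142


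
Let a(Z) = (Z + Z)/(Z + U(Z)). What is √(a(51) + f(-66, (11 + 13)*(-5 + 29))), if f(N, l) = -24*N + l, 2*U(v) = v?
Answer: 2*√4863/3 ≈ 46.490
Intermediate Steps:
U(v) = v/2
f(N, l) = l - 24*N
a(Z) = 4/3 (a(Z) = (Z + Z)/(Z + Z/2) = (2*Z)/((3*Z/2)) = (2*Z)*(2/(3*Z)) = 4/3)
√(a(51) + f(-66, (11 + 13)*(-5 + 29))) = √(4/3 + ((11 + 13)*(-5 + 29) - 24*(-66))) = √(4/3 + (24*24 + 1584)) = √(4/3 + (576 + 1584)) = √(4/3 + 2160) = √(6484/3) = 2*√4863/3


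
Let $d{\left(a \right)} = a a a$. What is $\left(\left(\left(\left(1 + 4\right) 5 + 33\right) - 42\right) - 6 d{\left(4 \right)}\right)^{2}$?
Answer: $135424$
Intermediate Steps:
$d{\left(a \right)} = a^{3}$ ($d{\left(a \right)} = a a^{2} = a^{3}$)
$\left(\left(\left(\left(1 + 4\right) 5 + 33\right) - 42\right) - 6 d{\left(4 \right)}\right)^{2} = \left(\left(\left(\left(1 + 4\right) 5 + 33\right) - 42\right) + \left(0 - 6 \cdot 4^{3}\right)\right)^{2} = \left(\left(\left(5 \cdot 5 + 33\right) - 42\right) + \left(0 - 384\right)\right)^{2} = \left(\left(\left(25 + 33\right) - 42\right) + \left(0 - 384\right)\right)^{2} = \left(\left(58 - 42\right) - 384\right)^{2} = \left(16 - 384\right)^{2} = \left(-368\right)^{2} = 135424$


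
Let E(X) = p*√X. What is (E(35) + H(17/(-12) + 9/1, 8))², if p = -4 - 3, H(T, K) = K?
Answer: 1779 - 112*√35 ≈ 1116.4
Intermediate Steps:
p = -7
E(X) = -7*√X
(E(35) + H(17/(-12) + 9/1, 8))² = (-7*√35 + 8)² = (8 - 7*√35)²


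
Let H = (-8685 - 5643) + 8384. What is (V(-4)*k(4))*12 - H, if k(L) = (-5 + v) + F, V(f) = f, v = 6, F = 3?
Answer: 5752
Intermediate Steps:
k(L) = 4 (k(L) = (-5 + 6) + 3 = 1 + 3 = 4)
H = -5944 (H = -14328 + 8384 = -5944)
(V(-4)*k(4))*12 - H = -4*4*12 - 1*(-5944) = -16*12 + 5944 = -192 + 5944 = 5752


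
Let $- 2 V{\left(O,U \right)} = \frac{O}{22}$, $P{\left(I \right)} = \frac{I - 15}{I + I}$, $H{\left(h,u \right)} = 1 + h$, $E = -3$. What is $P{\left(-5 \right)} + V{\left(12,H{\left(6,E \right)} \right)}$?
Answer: $\frac{19}{11} \approx 1.7273$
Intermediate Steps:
$P{\left(I \right)} = \frac{-15 + I}{2 I}$
$V{\left(O,U \right)} = - \frac{O}{44}$ ($V{\left(O,U \right)} = - \frac{O \frac{1}{22}}{2} = - \frac{\frac{1}{22} O}{2} = - \frac{O}{44}$)
$P{\left(-5 \right)} + V{\left(12,H{\left(6,E \right)} \right)} = \frac{-15 - 5}{2 \left(-5\right)} - \frac{3}{11} = \frac{1}{2} \left(- \frac{1}{5}\right) \left(-20\right) - \frac{3}{11} = 2 - \frac{3}{11} = \frac{19}{11}$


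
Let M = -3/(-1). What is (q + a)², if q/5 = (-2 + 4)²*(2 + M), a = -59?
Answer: 1681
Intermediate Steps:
M = 3 (M = -3*(-1) = 3)
q = 100 (q = 5*((-2 + 4)²*(2 + 3)) = 5*(2²*5) = 5*(4*5) = 5*20 = 100)
(q + a)² = (100 - 59)² = 41² = 1681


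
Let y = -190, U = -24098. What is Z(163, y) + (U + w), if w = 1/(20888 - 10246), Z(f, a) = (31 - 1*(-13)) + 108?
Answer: -254833331/10642 ≈ -23946.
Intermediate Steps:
Z(f, a) = 152 (Z(f, a) = (31 + 13) + 108 = 44 + 108 = 152)
w = 1/10642 ≈ 9.3967e-5
Z(163, y) + (U + w) = 152 + (-24098 + 1/10642) = 152 - 256450915/10642 = -254833331/10642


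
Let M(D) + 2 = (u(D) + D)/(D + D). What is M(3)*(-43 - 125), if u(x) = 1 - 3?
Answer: 308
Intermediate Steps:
u(x) = -2
M(D) = -2 + (-2 + D)/(2*D) (M(D) = -2 + (-2 + D)/(D + D) = -2 + (-2 + D)/((2*D)) = -2 + (-2 + D)*(1/(2*D)) = -2 + (-2 + D)/(2*D))
M(3)*(-43 - 125) = (-3/2 - 1/3)*(-43 - 125) = (-3/2 - 1*⅓)*(-168) = (-3/2 - ⅓)*(-168) = -11/6*(-168) = 308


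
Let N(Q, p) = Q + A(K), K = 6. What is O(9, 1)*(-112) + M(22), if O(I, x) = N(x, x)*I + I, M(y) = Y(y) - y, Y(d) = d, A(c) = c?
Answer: -8064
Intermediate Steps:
N(Q, p) = 6 + Q (N(Q, p) = Q + 6 = 6 + Q)
M(y) = 0 (M(y) = y - y = 0)
O(I, x) = I + I*(6 + x) (O(I, x) = (6 + x)*I + I = I*(6 + x) + I = I + I*(6 + x))
O(9, 1)*(-112) + M(22) = (9*(7 + 1))*(-112) + 0 = (9*8)*(-112) + 0 = 72*(-112) + 0 = -8064 + 0 = -8064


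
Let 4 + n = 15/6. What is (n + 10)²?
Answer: 289/4 ≈ 72.250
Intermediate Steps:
n = -3/2 (n = -4 + 15/6 = -4 + 15*(⅙) = -4 + 5/2 = -3/2 ≈ -1.5000)
(n + 10)² = (-3/2 + 10)² = (17/2)² = 289/4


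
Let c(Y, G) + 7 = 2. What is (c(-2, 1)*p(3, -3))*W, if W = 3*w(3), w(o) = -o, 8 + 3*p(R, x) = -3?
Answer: -165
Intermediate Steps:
c(Y, G) = -5 (c(Y, G) = -7 + 2 = -5)
p(R, x) = -11/3 (p(R, x) = -8/3 + (⅓)*(-3) = -8/3 - 1 = -11/3)
W = -9 (W = 3*(-1*3) = 3*(-3) = -9)
(c(-2, 1)*p(3, -3))*W = -5*(-11/3)*(-9) = (55/3)*(-9) = -165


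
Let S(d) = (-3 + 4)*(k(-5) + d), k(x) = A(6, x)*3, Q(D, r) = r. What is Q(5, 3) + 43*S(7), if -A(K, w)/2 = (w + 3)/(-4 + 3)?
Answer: -212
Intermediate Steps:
A(K, w) = 6 + 2*w (A(K, w) = -2*(w + 3)/(-4 + 3) = -2*(3 + w)/(-1) = -2*(3 + w)*(-1) = -2*(-3 - w) = 6 + 2*w)
k(x) = 18 + 6*x (k(x) = (6 + 2*x)*3 = 18 + 6*x)
S(d) = -12 + d (S(d) = (-3 + 4)*((18 + 6*(-5)) + d) = 1*((18 - 30) + d) = 1*(-12 + d) = -12 + d)
Q(5, 3) + 43*S(7) = 3 + 43*(-12 + 7) = 3 + 43*(-5) = 3 - 215 = -212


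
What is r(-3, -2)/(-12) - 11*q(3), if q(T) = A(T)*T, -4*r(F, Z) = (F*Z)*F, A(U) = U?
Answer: -795/8 ≈ -99.375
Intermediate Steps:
r(F, Z) = -Z*F**2/4 (r(F, Z) = -F*Z*F/4 = -Z*F**2/4)
q(T) = T**2 (q(T) = T*T = T**2)
r(-3, -2)/(-12) - 11*q(3) = -1/4*(-2)*(-3)**2/(-12) - 11*3**2 = -1/4*(-2)*9*(-1/12) - 11*9 = (9/2)*(-1/12) - 99 = -3/8 - 99 = -795/8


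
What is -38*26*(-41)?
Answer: 40508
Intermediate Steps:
-38*26*(-41) = -988*(-41) = 40508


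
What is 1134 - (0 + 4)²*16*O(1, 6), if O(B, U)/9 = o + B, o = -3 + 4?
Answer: -3474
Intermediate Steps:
o = 1
O(B, U) = 9 + 9*B (O(B, U) = 9*(1 + B) = 9 + 9*B)
1134 - (0 + 4)²*16*O(1, 6) = 1134 - (0 + 4)²*16*(9 + 9*1) = 1134 - 4²*16*(9 + 9) = 1134 - 16*16*18 = 1134 - 256*18 = 1134 - 1*4608 = 1134 - 4608 = -3474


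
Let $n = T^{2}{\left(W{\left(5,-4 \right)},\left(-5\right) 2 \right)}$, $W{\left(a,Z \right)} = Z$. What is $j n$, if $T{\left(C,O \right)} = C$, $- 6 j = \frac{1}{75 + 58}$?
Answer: $- \frac{8}{399} \approx -0.02005$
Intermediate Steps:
$j = - \frac{1}{798}$ ($j = - \frac{1}{6 \left(75 + 58\right)} = - \frac{1}{6 \cdot 133} = \left(- \frac{1}{6}\right) \frac{1}{133} = - \frac{1}{798} \approx -0.0012531$)
$n = 16$ ($n = \left(-4\right)^{2} = 16$)
$j n = \left(- \frac{1}{798}\right) 16 = - \frac{8}{399}$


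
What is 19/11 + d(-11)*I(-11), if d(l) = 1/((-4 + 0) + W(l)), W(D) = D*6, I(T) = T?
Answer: 1451/770 ≈ 1.8844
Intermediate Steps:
W(D) = 6*D
d(l) = 1/(-4 + 6*l) (d(l) = 1/((-4 + 0) + 6*l) = 1/(-4 + 6*l))
19/11 + d(-11)*I(-11) = 19/11 + (1/(2*(-2 + 3*(-11))))*(-11) = 19*(1/11) + (1/(2*(-2 - 33)))*(-11) = 19/11 + ((1/2)/(-35))*(-11) = 19/11 + ((1/2)*(-1/35))*(-11) = 19/11 - 1/70*(-11) = 19/11 + 11/70 = 1451/770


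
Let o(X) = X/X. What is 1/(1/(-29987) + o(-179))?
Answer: 29987/29986 ≈ 1.0000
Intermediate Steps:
o(X) = 1
1/(1/(-29987) + o(-179)) = 1/(1/(-29987) + 1) = 1/(-1/29987 + 1) = 1/(29986/29987) = 29987/29986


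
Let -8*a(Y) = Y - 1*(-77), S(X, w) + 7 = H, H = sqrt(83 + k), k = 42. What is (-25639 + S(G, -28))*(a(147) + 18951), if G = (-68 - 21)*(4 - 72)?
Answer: -485299258 + 94615*sqrt(5) ≈ -4.8509e+8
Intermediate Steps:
G = 6052 (G = -89*(-68) = 6052)
H = 5*sqrt(5) (H = sqrt(83 + 42) = sqrt(125) = 5*sqrt(5) ≈ 11.180)
S(X, w) = -7 + 5*sqrt(5)
a(Y) = -77/8 - Y/8 (a(Y) = -(Y - 1*(-77))/8 = -(Y + 77)/8 = -(77 + Y)/8 = -77/8 - Y/8)
(-25639 + S(G, -28))*(a(147) + 18951) = (-25639 + (-7 + 5*sqrt(5)))*((-77/8 - 1/8*147) + 18951) = (-25646 + 5*sqrt(5))*((-77/8 - 147/8) + 18951) = (-25646 + 5*sqrt(5))*(-28 + 18951) = (-25646 + 5*sqrt(5))*18923 = -485299258 + 94615*sqrt(5)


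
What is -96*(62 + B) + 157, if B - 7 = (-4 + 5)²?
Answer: -6563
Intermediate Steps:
B = 8 (B = 7 + (-4 + 5)² = 7 + 1² = 7 + 1 = 8)
-96*(62 + B) + 157 = -96*(62 + 8) + 157 = -96*70 + 157 = -6720 + 157 = -6563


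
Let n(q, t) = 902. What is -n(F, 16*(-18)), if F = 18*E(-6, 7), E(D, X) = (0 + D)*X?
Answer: -902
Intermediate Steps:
E(D, X) = D*X
F = -756 (F = 18*(-6*7) = 18*(-42) = -756)
-n(F, 16*(-18)) = -1*902 = -902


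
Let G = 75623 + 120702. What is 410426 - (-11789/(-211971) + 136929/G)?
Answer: 17079931434298466/41615206575 ≈ 4.1043e+5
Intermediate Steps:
G = 196325
410426 - (-11789/(-211971) + 136929/G) = 410426 - (-11789/(-211971) + 136929/196325) = 410426 - (-11789*(-1/211971) + 136929*(1/196325)) = 410426 - (11789/211971 + 136929/196325) = 410426 - 1*31339452484/41615206575 = 410426 - 31339452484/41615206575 = 17079931434298466/41615206575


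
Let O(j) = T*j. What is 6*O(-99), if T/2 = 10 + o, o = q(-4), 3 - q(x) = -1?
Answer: -16632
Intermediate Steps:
q(x) = 4 (q(x) = 3 - 1*(-1) = 3 + 1 = 4)
o = 4
T = 28 (T = 2*(10 + 4) = 2*14 = 28)
O(j) = 28*j
6*O(-99) = 6*(28*(-99)) = 6*(-2772) = -16632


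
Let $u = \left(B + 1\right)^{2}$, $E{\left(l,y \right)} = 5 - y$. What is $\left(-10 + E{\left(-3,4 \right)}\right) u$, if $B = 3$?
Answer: $-144$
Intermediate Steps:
$u = 16$ ($u = \left(3 + 1\right)^{2} = 4^{2} = 16$)
$\left(-10 + E{\left(-3,4 \right)}\right) u = \left(-10 + \left(5 - 4\right)\right) 16 = \left(-10 + 1\right) 16 = \left(-9\right) 16 = -144$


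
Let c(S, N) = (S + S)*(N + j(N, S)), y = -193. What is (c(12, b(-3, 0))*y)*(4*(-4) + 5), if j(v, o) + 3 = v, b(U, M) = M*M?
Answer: -152856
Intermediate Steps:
b(U, M) = M²
j(v, o) = -3 + v
c(S, N) = 2*S*(-3 + 2*N) (c(S, N) = (S + S)*(N + (-3 + N)) = (2*S)*(-3 + 2*N) = 2*S*(-3 + 2*N))
(c(12, b(-3, 0))*y)*(4*(-4) + 5) = ((2*12*(-3 + 2*0²))*(-193))*(4*(-4) + 5) = ((2*12*(-3 + 2*0))*(-193))*(-16 + 5) = ((2*12*(-3 + 0))*(-193))*(-11) = ((2*12*(-3))*(-193))*(-11) = -72*(-193)*(-11) = 13896*(-11) = -152856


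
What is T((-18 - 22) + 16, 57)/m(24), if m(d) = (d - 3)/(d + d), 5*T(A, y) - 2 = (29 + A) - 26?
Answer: -304/35 ≈ -8.6857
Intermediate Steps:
T(A, y) = 1 + A/5 (T(A, y) = ⅖ + ((29 + A) - 26)/5 = ⅖ + (3 + A)/5 = ⅖ + (⅗ + A/5) = 1 + A/5)
m(d) = (-3 + d)/(2*d) (m(d) = (-3 + d)/((2*d)) = (-3 + d)*(1/(2*d)) = (-3 + d)/(2*d))
T((-18 - 22) + 16, 57)/m(24) = (1 + ((-18 - 22) + 16)/5)/(((½)*(-3 + 24)/24)) = (1 + (-40 + 16)/5)/(((½)*(1/24)*21)) = (1 + (⅕)*(-24))/(7/16) = (1 - 24/5)*(16/7) = -19/5*16/7 = -304/35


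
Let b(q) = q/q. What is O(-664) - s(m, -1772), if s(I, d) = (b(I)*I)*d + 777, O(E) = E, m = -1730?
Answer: -3067001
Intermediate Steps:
b(q) = 1
s(I, d) = 777 + I*d (s(I, d) = (1*I)*d + 777 = I*d + 777 = 777 + I*d)
O(-664) - s(m, -1772) = -664 - (777 - 1730*(-1772)) = -664 - (777 + 3065560) = -664 - 1*3066337 = -664 - 3066337 = -3067001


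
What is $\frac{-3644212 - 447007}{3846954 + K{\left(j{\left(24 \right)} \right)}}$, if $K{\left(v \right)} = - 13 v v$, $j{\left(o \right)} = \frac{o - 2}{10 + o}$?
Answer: $- \frac{1182362291}{1111768133} \approx -1.0635$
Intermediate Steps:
$j{\left(o \right)} = \frac{-2 + o}{10 + o}$
$K{\left(v \right)} = - 13 v^{2}$
$\frac{-3644212 - 447007}{3846954 + K{\left(j{\left(24 \right)} \right)}} = \frac{-3644212 - 447007}{3846954 - 13 \left(\frac{-2 + 24}{10 + 24}\right)^{2}} = - \frac{4091219}{3846954 - 13 \left(\frac{1}{34} \cdot 22\right)^{2}} = - \frac{4091219}{3846954 - 13 \left(\frac{11}{17}\right)^{2}} = - \frac{4091219}{3846954 - \frac{1573}{289}} = - \frac{4091219}{\frac{1111768133}{289}} = \left(-4091219\right) \frac{289}{1111768133} = - \frac{1182362291}{1111768133}$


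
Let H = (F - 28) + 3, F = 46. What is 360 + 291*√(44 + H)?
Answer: 360 + 291*√65 ≈ 2706.1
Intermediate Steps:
H = 21 (H = (46 - 28) + 3 = 18 + 3 = 21)
360 + 291*√(44 + H) = 360 + 291*√(44 + 21) = 360 + 291*√65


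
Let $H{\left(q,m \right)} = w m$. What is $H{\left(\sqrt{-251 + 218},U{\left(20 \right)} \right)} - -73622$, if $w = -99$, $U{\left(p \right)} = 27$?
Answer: $70949$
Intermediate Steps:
$H{\left(q,m \right)} = - 99 m$
$H{\left(\sqrt{-251 + 218},U{\left(20 \right)} \right)} - -73622 = \left(-99\right) 27 - -73622 = -2673 + 73622 = 70949$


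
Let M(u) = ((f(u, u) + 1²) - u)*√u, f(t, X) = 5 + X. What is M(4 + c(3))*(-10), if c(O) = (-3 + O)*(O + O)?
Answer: -120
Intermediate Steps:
c(O) = 2*O*(-3 + O) (c(O) = (-3 + O)*(2*O) = 2*O*(-3 + O))
M(u) = 6*√u (M(u) = (((5 + u) + 1²) - u)*√u = (((5 + u) + 1) - u)*√u = ((6 + u) - u)*√u = 6*√u)
M(4 + c(3))*(-10) = (6*√(4 + 2*3*(-3 + 3)))*(-10) = (6*√(4 + 2*3*0))*(-10) = (6*√(4 + 0))*(-10) = (6*√4)*(-10) = (6*2)*(-10) = 12*(-10) = -120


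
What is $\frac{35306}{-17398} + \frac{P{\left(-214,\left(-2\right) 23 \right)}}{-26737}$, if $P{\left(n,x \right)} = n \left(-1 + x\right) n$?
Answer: $\frac{18251843727}{232585163} \approx 78.474$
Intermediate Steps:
$P{\left(n,x \right)} = n^{2} \left(-1 + x\right)$
$\frac{35306}{-17398} + \frac{P{\left(-214,\left(-2\right) 23 \right)}}{-26737} = \frac{35306}{-17398} + \frac{\left(-214\right)^{2} \left(-1 - 46\right)}{-26737} = 35306 \left(- \frac{1}{17398}\right) + 45796 \left(-1 - 46\right) \left(- \frac{1}{26737}\right) = - \frac{17653}{8699} + 45796 \left(-47\right) \left(- \frac{1}{26737}\right) = - \frac{17653}{8699} - - \frac{2152412}{26737} = - \frac{17653}{8699} + \frac{2152412}{26737} = \frac{18251843727}{232585163}$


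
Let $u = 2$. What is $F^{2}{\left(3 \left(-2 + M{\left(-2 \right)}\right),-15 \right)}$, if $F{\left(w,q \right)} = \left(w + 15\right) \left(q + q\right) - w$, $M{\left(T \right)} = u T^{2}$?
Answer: $1016064$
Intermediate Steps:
$M{\left(T \right)} = 2 T^{2}$
$F{\left(w,q \right)} = - w + 2 q \left(15 + w\right)$ ($F{\left(w,q \right)} = \left(15 + w\right) 2 q - w = 2 q \left(15 + w\right) - w = - w + 2 q \left(15 + w\right)$)
$F^{2}{\left(3 \left(-2 + M{\left(-2 \right)}\right),-15 \right)} = \left(- 3 \left(-2 + 2 \left(-2\right)^{2}\right) + 30 \left(-15\right) + 2 \left(-15\right) 3 \left(-2 + 2 \left(-2\right)^{2}\right)\right)^{2} = \left(- 3 \left(-2 + 2 \cdot 4\right) - 450 + 2 \left(-15\right) 3 \left(-2 + 2 \cdot 4\right)\right)^{2} = \left(- 3 \left(-2 + 8\right) - 450 + 2 \left(-15\right) 3 \left(-2 + 8\right)\right)^{2} = \left(- 3 \cdot 6 - 450 + 2 \left(-15\right) 3 \cdot 6\right)^{2} = \left(\left(-1\right) 18 - 450 + 2 \left(-15\right) 18\right)^{2} = \left(-18 - 450 - 540\right)^{2} = \left(-1008\right)^{2} = 1016064$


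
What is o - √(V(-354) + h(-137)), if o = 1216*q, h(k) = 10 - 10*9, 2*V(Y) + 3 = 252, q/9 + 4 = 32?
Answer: 306432 - √178/2 ≈ 3.0643e+5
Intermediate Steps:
q = 252 (q = -36 + 9*32 = -36 + 288 = 252)
V(Y) = 249/2 (V(Y) = -3/2 + (½)*252 = -3/2 + 126 = 249/2)
h(k) = -80 (h(k) = 10 - 90 = -80)
o = 306432 (o = 1216*252 = 306432)
o - √(V(-354) + h(-137)) = 306432 - √(249/2 - 80) = 306432 - √(89/2) = 306432 - √178/2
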